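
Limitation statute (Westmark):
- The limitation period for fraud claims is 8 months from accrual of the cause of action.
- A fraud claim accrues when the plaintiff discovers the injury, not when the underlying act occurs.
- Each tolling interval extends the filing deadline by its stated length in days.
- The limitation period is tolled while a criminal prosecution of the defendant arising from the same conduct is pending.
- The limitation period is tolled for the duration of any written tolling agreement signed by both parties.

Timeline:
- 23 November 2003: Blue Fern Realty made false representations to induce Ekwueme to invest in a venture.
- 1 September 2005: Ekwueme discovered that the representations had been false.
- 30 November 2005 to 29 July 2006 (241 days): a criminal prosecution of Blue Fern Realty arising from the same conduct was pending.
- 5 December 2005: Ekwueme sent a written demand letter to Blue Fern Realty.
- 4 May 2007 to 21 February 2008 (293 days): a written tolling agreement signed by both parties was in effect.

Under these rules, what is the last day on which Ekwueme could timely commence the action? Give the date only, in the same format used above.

28 December 2006

Accrual is tied to discovery, so the period began on 1 September 2005 rather than on 23 November 2003 when the act occurred.
The untolled deadline — 8 months after 1 September 2005 — is 1 May 2006.
The pending criminal prosecution from 30 November 2005 to 29 July 2006 tolled the period for 241 days, extending the deadline to 28 December 2006.
The written tolling agreement from 4 May 2007 to 21 February 2008 began after the period had already run on 28 December 2006, so it has no tolling effect.
Nothing else in the chronology tolls or restarts the period.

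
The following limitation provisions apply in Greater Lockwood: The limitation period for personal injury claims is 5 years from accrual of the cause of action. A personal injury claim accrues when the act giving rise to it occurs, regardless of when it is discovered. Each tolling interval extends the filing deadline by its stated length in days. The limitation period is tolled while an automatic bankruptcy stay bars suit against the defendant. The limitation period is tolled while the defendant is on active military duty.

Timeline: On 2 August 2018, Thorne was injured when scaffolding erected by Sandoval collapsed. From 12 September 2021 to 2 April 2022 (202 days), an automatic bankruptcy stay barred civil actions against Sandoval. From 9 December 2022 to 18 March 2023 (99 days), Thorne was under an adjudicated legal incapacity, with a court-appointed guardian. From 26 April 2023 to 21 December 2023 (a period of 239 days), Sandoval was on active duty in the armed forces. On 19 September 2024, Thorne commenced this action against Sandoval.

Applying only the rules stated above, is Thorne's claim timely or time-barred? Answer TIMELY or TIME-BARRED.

The cause of action accrued on 2 August 2018, the date of the act.
The untolled deadline — 5 years after 2 August 2018 — is 2 August 2023.
The period was tolled for 202 days by the automatic bankruptcy stay (12 September 2021 to 2 April 2022), pushing the deadline to 20 February 2024.
The period was tolled for 239 days by the defendant's active military service (26 April 2023 to 21 December 2023), pushing the deadline to 16 October 2024.
No stated provision tolls the period for the plaintiff's incapacity, so the interval from 9 December 2022 to 18 March 2023 has no effect on the deadline.
Thorne filed on 19 September 2024, before the 16 October 2024 deadline, so the action is timely.

TIMELY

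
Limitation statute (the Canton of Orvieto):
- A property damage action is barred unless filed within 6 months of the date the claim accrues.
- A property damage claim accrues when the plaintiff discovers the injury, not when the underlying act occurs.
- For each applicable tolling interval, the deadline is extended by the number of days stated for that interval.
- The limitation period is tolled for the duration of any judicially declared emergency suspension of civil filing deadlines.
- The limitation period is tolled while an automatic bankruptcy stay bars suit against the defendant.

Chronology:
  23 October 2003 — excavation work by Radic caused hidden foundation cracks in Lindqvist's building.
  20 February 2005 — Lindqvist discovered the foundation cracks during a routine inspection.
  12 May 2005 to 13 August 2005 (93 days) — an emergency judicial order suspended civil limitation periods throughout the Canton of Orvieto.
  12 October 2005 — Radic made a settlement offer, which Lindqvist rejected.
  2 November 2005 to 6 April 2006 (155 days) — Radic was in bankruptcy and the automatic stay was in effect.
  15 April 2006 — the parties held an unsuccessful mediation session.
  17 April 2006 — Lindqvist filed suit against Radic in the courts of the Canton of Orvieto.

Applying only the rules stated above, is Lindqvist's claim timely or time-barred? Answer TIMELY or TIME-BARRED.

TIMELY

Under the discovery rule, the claim accrued on 20 February 2005, when Lindqvist discovered the injury — not on the 23 October 2003 date of the underlying act.
The untolled deadline — 6 months after 20 February 2005 — is 20 August 2005.
Because the emergency suspension of filing deadlines ran from 12 May 2005 to 13 August 2005, the deadline is extended by 93 days to 21 November 2005.
The period was tolled for 155 days by the automatic bankruptcy stay (2 November 2005 to 6 April 2006), pushing the deadline to 25 April 2006.
None of the other events listed affects the running of the period under the stated rules.
Filing on 17 April 2006 beat the 25 April 2006 deadline — the action is timely.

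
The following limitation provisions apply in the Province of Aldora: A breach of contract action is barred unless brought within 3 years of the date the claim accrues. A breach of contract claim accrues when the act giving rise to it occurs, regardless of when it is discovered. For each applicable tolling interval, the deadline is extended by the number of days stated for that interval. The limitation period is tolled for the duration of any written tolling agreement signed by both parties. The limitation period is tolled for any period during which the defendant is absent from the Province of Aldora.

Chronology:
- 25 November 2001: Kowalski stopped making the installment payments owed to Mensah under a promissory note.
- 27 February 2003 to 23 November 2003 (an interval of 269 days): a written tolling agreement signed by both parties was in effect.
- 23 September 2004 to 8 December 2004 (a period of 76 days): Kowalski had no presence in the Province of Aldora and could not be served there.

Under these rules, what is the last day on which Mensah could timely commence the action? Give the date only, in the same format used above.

5 November 2005

The claim accrued on 25 November 2001, when the wrongful act occurred.
Adding the 3 years base period to 25 November 2001 gives a deadline of 25 November 2004, before any tolling.
The period was tolled for 269 days by the written tolling agreement (27 February 2003 to 23 November 2003), pushing the deadline to 21 August 2005.
Because the defendant's absence from the jurisdiction ran from 23 September 2004 to 8 December 2004, the deadline is extended by 76 days to 5 November 2005.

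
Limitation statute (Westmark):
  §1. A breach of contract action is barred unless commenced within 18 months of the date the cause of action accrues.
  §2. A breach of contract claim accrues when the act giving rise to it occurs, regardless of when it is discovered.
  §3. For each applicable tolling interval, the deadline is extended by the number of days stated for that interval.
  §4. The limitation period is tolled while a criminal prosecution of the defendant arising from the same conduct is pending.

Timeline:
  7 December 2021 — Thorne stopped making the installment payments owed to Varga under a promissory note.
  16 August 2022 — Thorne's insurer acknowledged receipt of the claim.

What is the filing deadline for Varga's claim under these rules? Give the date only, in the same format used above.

7 June 2023

The cause of action accrued on 7 December 2021, the date of the act.
The untolled deadline — 18 months after 7 December 2021 — is 7 June 2023.
None of the other events listed affects the running of the period under the stated rules.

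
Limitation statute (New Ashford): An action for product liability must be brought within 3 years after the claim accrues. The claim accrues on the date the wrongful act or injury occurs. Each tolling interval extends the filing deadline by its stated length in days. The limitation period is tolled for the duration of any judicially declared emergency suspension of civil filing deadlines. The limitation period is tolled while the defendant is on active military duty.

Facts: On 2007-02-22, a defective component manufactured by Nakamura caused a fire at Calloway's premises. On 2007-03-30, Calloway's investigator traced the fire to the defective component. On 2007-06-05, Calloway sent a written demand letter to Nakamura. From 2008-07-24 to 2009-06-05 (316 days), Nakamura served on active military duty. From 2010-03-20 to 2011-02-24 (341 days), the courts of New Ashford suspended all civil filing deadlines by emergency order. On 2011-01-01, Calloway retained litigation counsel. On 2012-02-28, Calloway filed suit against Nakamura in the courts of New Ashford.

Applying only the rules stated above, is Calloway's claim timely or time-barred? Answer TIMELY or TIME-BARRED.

The claim accrued on 2007-02-22, when the wrongful act occurred; under the stated occurrence rule the 2007-03-30 discovery does not delay accrual.
3 years from 2007-02-22 is 2010-02-22.
The period was tolled for 316 days by the defendant's active military service (2008-07-24 to 2009-06-05), pushing the deadline to 2011-01-04.
Because the emergency suspension of filing deadlines ran from 2010-03-20 to 2011-02-24, the deadline is extended by 341 days to 2011-12-11.
Nothing else in the chronology tolls or restarts the period.
Calloway filed on 2012-02-28, after the 2011-12-11 deadline, so the action is time-barred.

TIME-BARRED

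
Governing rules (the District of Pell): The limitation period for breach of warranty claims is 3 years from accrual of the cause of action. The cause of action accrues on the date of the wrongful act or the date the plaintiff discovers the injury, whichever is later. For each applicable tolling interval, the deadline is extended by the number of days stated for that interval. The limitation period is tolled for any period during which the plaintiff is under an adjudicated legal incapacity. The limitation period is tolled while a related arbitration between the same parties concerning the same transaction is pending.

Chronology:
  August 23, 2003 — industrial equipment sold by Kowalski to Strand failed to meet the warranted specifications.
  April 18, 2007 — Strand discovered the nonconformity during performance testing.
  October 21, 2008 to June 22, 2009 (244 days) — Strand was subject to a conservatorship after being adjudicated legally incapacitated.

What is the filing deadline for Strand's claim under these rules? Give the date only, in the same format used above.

December 18, 2010

The claim accrued on April 18, 2007 — the later of the August 23, 2003 act and the April 18, 2007 discovery.
The untolled deadline — 3 years after April 18, 2007 — is April 18, 2010.
The plaintiff's legal incapacity from October 21, 2008 to June 22, 2009 tolled the period for 244 days, extending the deadline to December 18, 2010.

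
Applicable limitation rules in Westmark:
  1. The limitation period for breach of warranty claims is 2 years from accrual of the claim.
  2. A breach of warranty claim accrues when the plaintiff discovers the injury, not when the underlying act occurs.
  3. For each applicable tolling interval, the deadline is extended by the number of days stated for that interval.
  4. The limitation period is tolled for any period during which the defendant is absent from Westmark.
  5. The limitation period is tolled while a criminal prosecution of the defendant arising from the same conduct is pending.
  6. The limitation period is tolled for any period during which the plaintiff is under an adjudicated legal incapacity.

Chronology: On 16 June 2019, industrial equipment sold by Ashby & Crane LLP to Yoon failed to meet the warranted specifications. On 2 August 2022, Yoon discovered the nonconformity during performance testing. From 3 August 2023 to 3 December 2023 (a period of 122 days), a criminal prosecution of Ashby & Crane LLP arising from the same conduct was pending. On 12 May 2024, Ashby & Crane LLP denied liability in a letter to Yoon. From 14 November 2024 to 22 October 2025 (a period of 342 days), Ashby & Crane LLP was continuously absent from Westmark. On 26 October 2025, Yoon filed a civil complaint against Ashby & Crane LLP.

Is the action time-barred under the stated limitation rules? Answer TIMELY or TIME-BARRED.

TIMELY

Accrual is tied to discovery, so the period began on 2 August 2022 rather than on 16 June 2019 when the act occurred.
2 years from 2 August 2022 is 2 August 2024.
Because the pending criminal prosecution ran from 3 August 2023 to 3 December 2023, the deadline is extended by 122 days to 2 December 2024.
The defendant's absence from the jurisdiction from 14 November 2024 to 22 October 2025 tolled the period for 342 days, extending the deadline to 9 November 2025.
None of the other events listed affects the running of the period under the stated rules.
Yoon filed on 26 October 2025, before the 9 November 2025 deadline, so the action is timely.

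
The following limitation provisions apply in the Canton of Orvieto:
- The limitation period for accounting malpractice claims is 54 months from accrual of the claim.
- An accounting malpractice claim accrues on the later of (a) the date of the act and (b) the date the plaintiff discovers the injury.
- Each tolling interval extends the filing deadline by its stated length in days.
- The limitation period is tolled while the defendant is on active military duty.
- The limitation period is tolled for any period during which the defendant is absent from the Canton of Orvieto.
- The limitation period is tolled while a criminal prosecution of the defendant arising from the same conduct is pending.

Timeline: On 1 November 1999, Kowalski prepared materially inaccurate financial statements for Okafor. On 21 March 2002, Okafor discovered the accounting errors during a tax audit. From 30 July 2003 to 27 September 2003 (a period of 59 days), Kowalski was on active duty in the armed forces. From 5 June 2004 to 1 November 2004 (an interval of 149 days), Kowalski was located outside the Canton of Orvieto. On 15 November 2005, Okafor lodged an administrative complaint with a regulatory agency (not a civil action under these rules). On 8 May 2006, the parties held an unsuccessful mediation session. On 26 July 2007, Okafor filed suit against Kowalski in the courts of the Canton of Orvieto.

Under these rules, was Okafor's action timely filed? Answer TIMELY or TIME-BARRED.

TIME-BARRED

Because discovery on 21 March 2002 post-dates the 1 November 1999 act, accrual under the later-of rule falls on 21 March 2002.
Adding the 54 months base period to 21 March 2002 gives a deadline of 21 September 2006, before any tolling.
The defendant's active military service from 30 July 2003 to 27 September 2003 tolled the period for 59 days, extending the deadline to 19 November 2006.
The defendant's absence from the jurisdiction from 5 June 2004 to 1 November 2004 tolled the period for 149 days, extending the deadline to 17 April 2007.
None of the other events listed affects the running of the period under the stated rules.
The 26 July 2007 filing falls after the 17 April 2007 deadline; the claim is time-barred.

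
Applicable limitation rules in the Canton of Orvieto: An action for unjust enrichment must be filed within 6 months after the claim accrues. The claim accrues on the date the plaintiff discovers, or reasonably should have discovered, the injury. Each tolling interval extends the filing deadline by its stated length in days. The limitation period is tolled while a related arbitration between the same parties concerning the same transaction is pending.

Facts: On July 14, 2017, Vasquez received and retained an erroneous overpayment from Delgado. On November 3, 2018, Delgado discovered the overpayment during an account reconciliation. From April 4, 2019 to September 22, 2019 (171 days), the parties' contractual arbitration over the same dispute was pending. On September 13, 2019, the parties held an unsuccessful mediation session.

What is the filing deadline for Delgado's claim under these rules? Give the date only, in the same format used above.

October 21, 2019

Accrual is tied to discovery, so the period began on November 3, 2018 rather than on July 14, 2017 when the act occurred.
The untolled deadline — 6 months after November 3, 2018 — is May 3, 2019.
The period was tolled for 171 days by the pending related arbitration (April 4, 2019 to September 22, 2019), pushing the deadline to October 21, 2019.
The other events in the timeline have no effect on the limitation period under the stated rules.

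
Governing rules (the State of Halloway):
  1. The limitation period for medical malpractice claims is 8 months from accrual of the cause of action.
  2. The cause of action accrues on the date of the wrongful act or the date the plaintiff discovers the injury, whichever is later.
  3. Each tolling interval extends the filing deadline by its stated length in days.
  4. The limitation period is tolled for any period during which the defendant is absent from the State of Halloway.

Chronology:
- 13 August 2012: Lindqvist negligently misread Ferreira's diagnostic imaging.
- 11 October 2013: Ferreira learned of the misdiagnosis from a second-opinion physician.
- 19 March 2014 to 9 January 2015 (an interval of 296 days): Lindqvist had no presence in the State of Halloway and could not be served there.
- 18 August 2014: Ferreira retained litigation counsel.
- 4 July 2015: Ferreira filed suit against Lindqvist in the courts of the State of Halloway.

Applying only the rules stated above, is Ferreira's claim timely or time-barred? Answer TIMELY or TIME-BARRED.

TIME-BARRED

Taking the later of the act (13 August 2012) and discovery (11 October 2013), the claim accrued on 11 October 2013.
8 months from 11 October 2013 is 11 June 2014.
Because the defendant's absence from the jurisdiction ran from 19 March 2014 to 9 January 2015, the deadline is extended by 296 days to 3 April 2015.
The other events in the timeline have no effect on the limitation period under the stated rules.
Ferreira filed on 4 July 2015, after the 3 April 2015 deadline, so the action is time-barred.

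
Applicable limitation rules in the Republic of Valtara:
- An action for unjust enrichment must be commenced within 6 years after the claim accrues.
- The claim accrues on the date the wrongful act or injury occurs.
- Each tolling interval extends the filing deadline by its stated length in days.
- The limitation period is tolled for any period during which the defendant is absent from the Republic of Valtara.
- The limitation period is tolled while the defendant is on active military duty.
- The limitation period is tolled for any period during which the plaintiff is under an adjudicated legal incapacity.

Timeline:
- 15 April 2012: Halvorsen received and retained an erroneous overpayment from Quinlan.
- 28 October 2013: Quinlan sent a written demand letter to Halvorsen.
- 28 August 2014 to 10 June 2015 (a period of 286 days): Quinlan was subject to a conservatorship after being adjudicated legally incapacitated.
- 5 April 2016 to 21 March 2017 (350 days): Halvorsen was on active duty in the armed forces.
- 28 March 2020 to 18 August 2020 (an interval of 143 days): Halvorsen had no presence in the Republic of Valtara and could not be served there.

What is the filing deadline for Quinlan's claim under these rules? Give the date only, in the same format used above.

The claim accrued on 15 April 2012, the date of the act.
6 years from 15 April 2012 is 15 April 2018.
Because the plaintiff's legal incapacity ran from 28 August 2014 to 10 June 2015, the deadline is extended by 286 days to 26 January 2019.
Because the defendant's active military service ran from 5 April 2016 to 21 March 2017, the deadline is extended by 350 days to 11 January 2020.
By the time the defendant's absence from the jurisdiction began on 28 March 2020, the limitation period had already expired on 11 January 2020; that interval cannot revive it.
The other events in the timeline have no effect on the limitation period under the stated rules.

11 January 2020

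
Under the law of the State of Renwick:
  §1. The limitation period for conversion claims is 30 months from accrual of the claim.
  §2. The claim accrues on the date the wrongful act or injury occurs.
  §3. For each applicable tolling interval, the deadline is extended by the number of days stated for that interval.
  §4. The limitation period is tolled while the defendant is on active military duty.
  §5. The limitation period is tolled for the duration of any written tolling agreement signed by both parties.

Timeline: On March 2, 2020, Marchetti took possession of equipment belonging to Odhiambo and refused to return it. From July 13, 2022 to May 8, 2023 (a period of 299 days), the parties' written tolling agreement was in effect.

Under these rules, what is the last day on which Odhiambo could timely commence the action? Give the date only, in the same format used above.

June 28, 2023

The claim accrued on March 2, 2020, the date of the act.
30 months from March 2, 2020 is September 2, 2022.
The period was tolled for 299 days by the written tolling agreement (July 13, 2022 to May 8, 2023), pushing the deadline to June 28, 2023.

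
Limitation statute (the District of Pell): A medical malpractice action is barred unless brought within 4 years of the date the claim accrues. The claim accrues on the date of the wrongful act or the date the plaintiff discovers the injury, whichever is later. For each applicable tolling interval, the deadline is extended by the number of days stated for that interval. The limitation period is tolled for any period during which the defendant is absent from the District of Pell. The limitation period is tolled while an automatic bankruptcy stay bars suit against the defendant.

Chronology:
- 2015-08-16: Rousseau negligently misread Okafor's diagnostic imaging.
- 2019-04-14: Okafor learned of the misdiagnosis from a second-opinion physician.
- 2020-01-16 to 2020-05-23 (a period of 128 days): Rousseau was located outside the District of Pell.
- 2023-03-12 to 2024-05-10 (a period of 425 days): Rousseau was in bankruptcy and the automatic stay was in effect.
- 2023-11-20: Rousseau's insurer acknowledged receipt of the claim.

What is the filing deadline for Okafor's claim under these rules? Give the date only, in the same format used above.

2024-10-18

The claim accrued on 2019-04-14 — the later of the 2015-08-16 act and the 2019-04-14 discovery.
4 years from 2019-04-14 is 2023-04-14.
The defendant's absence from the jurisdiction from 2020-01-16 to 2020-05-23 tolled the period for 128 days, extending the deadline to 2023-08-20.
The period was tolled for 425 days by the automatic bankruptcy stay (2023-03-12 to 2024-05-10), pushing the deadline to 2024-10-18.
The other events in the timeline have no effect on the limitation period under the stated rules.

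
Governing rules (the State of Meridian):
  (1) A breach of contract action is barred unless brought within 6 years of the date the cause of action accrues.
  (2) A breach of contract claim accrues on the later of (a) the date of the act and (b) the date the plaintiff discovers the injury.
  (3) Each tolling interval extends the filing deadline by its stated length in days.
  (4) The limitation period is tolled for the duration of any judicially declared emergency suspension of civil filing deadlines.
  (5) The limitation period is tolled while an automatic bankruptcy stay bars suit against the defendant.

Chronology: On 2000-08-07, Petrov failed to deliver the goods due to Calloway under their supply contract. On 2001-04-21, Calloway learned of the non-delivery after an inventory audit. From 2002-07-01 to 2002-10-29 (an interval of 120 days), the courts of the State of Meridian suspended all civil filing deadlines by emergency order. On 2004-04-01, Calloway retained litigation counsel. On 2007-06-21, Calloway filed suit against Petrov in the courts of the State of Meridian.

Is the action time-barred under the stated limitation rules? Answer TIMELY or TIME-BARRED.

TIMELY

Because discovery on 2001-04-21 post-dates the 2000-08-07 act, accrual under the later-of rule falls on 2001-04-21.
Adding the 6 years base period to 2001-04-21 gives a deadline of 2007-04-21, before any tolling.
The emergency suspension of filing deadlines from 2002-07-01 to 2002-10-29 tolled the period for 120 days, extending the deadline to 2007-08-19.
None of the other events listed affects the running of the period under the stated rules.
Filing on 2007-06-21 beat the 2007-08-19 deadline — the action is timely.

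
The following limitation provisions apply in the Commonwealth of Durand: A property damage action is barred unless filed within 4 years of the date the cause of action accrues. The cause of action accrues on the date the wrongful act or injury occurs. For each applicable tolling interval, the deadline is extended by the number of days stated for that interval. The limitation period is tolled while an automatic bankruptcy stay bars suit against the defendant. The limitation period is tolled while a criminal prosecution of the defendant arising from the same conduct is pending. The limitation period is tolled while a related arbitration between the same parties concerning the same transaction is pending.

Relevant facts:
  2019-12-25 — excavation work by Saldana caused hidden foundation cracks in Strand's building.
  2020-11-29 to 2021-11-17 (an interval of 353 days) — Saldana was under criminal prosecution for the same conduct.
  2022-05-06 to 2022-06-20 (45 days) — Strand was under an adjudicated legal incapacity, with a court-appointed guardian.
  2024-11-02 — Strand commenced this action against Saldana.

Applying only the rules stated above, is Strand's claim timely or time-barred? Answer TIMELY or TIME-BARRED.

The limitation period began to run on 2019-12-25.
4 years from 2019-12-25 is 2023-12-25.
Because the pending criminal prosecution ran from 2020-11-29 to 2021-11-17, the deadline is extended by 353 days to 2024-12-12.
No stated provision tolls the period for the plaintiff's incapacity, so the interval from 2022-05-06 to 2022-06-20 has no effect on the deadline.
Strand filed on 2024-11-02, before the 2024-12-12 deadline, so the action is timely.

TIMELY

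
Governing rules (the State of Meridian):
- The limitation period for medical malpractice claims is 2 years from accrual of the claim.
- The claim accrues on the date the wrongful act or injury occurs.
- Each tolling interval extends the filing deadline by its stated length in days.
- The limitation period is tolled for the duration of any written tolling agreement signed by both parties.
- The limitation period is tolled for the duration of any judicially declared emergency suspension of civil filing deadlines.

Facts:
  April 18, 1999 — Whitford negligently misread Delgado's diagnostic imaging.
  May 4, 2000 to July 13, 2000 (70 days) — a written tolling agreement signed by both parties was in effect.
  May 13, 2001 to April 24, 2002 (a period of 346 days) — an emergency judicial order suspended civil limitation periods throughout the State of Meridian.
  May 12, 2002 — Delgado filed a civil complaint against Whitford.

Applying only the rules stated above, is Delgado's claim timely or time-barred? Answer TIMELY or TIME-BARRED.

TIMELY

The limitation period began to run on April 18, 1999.
2 years from April 18, 1999 is April 18, 2001.
The period was tolled for 70 days by the written tolling agreement (May 4, 2000 to July 13, 2000), pushing the deadline to June 27, 2001.
The period was tolled for 346 days by the emergency suspension of filing deadlines (May 13, 2001 to April 24, 2002), pushing the deadline to June 8, 2002.
Filing on May 12, 2002 beat the June 8, 2002 deadline — the action is timely.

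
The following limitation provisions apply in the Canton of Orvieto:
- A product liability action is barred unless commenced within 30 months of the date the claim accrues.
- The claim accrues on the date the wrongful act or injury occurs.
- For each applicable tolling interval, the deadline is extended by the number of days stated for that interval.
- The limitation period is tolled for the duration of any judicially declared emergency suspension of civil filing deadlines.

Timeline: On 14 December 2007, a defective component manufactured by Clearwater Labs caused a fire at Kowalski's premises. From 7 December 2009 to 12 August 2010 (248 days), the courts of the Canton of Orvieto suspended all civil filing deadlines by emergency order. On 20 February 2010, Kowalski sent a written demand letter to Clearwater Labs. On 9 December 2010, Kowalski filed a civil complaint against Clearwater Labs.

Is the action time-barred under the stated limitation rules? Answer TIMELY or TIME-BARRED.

The claim accrued on 14 December 2007, when the wrongful act occurred.
30 months from 14 December 2007 is 14 June 2010.
Because the emergency suspension of filing deadlines ran from 7 December 2009 to 12 August 2010, the deadline is extended by 248 days to 17 February 2011.
Nothing else in the chronology tolls or restarts the period.
Filing on 9 December 2010 beat the 17 February 2011 deadline — the action is timely.

TIMELY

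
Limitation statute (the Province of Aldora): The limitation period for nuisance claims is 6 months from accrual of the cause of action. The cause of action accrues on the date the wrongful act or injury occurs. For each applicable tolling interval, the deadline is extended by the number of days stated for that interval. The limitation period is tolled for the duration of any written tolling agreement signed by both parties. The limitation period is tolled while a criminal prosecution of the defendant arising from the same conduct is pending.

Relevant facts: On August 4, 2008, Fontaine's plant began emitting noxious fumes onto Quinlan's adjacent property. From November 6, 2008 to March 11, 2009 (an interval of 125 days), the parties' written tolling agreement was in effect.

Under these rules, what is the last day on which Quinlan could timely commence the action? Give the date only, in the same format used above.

June 9, 2009

The cause of action accrued on August 4, 2008, the date of the act.
Adding the 6 months base period to August 4, 2008 gives a deadline of February 4, 2009, before any tolling.
Because the written tolling agreement ran from November 6, 2008 to March 11, 2009, the deadline is extended by 125 days to June 9, 2009.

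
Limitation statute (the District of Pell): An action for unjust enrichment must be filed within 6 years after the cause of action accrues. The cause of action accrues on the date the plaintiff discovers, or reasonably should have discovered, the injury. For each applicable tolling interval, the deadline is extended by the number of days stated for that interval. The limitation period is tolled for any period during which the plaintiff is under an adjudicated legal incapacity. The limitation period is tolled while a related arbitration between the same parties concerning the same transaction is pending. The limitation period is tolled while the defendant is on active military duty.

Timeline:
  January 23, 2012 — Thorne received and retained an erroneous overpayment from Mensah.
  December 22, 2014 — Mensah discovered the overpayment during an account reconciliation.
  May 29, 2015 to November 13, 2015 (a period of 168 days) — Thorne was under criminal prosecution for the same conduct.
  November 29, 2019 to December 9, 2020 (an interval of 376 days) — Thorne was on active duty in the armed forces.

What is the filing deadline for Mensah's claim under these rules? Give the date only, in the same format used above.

Accrual is tied to discovery, so the period began on December 22, 2014 rather than on January 23, 2012 when the act occurred.
The untolled deadline — 6 years after December 22, 2014 — is December 22, 2020.
The defendant's active military service from November 29, 2019 to December 9, 2020 tolled the period for 376 days, extending the deadline to January 2, 2022.
The pending criminal prosecution from May 29, 2015 to November 13, 2015 does not toll the period, because no stated rule makes a criminal prosecution a tolling event.

January 2, 2022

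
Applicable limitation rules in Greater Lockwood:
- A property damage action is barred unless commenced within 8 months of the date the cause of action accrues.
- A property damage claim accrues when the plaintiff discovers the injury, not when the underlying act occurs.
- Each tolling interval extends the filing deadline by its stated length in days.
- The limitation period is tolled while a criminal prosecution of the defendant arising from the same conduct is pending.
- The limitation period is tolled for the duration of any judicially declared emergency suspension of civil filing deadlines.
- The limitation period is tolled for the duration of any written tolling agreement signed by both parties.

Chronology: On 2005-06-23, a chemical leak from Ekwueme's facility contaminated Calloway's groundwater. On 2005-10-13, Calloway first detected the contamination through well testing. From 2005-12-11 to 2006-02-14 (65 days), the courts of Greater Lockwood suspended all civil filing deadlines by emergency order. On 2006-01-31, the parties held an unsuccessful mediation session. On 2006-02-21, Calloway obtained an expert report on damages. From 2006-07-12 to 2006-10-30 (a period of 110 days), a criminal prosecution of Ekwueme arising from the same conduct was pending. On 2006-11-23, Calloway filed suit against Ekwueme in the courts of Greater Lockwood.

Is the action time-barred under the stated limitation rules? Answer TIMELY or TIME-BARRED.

The claim did not accrue until Calloway discovered the injury on 2005-10-13; the 2005-06-23 act date does not start the clock under the stated rule.
Adding the 8 months base period to 2005-10-13 gives a deadline of 2006-06-13, before any tolling.
Because the emergency suspension of filing deadlines ran from 2005-12-11 to 2006-02-14, the deadline is extended by 65 days to 2006-08-17.
The pending criminal prosecution from 2006-07-12 to 2006-10-30 tolled the period for 110 days, extending the deadline to 2006-12-05.
Nothing else in the chronology tolls or restarts the period.
The 2006-11-23 filing precedes the 2006-12-05 deadline; the claim is timely.

TIMELY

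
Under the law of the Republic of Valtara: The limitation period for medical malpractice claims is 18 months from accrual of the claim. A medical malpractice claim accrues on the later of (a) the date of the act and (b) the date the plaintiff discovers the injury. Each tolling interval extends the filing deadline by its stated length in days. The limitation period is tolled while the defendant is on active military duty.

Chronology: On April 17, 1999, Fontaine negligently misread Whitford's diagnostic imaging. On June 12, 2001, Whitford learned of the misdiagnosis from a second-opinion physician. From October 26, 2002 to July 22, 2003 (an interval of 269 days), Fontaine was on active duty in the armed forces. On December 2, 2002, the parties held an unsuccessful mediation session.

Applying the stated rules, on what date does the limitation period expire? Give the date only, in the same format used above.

The claim accrued on June 12, 2001 — the later of the April 17, 1999 act and the June 12, 2001 discovery.
18 months from June 12, 2001 is December 12, 2002.
Because the defendant's active military service ran from October 26, 2002 to July 22, 2003, the deadline is extended by 269 days to September 7, 2003.
Nothing else in the chronology tolls or restarts the period.

September 7, 2003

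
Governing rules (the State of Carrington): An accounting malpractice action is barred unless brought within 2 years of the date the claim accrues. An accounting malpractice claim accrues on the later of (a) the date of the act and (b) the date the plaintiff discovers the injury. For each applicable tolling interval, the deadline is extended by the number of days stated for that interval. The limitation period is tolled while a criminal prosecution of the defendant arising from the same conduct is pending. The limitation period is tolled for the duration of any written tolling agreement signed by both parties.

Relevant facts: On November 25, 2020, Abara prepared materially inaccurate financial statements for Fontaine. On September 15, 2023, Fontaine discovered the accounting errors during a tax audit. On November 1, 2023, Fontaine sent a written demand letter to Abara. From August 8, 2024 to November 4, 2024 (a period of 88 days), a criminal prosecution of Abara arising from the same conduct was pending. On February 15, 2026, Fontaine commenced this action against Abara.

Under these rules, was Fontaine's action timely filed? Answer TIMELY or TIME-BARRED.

The claim accrued on September 15, 2023 — the later of the November 25, 2020 act and the September 15, 2023 discovery.
Adding the 2 years base period to September 15, 2023 gives a deadline of September 15, 2025, before any tolling.
The period was tolled for 88 days by the pending criminal prosecution (August 8, 2024 to November 4, 2024), pushing the deadline to December 12, 2025.
Nothing else in the chronology tolls or restarts the period.
Filing on February 15, 2026 missed the December 12, 2025 deadline — the action is time-barred.

TIME-BARRED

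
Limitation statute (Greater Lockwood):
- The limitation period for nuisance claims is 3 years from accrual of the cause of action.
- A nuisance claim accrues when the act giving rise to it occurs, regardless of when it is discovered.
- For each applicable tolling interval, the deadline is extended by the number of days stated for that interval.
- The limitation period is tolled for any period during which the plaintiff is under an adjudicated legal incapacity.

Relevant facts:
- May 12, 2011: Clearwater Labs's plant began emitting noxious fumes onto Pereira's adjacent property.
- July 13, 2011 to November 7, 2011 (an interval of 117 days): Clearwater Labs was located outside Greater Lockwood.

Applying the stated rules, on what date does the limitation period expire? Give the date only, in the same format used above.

May 12, 2014

The limitation period began to run on May 12, 2011.
The untolled deadline — 3 years after May 12, 2011 — is May 12, 2014.
No stated provision tolls the period for the defendant's absence, so the interval from July 13, 2011 to November 7, 2011 has no effect on the deadline.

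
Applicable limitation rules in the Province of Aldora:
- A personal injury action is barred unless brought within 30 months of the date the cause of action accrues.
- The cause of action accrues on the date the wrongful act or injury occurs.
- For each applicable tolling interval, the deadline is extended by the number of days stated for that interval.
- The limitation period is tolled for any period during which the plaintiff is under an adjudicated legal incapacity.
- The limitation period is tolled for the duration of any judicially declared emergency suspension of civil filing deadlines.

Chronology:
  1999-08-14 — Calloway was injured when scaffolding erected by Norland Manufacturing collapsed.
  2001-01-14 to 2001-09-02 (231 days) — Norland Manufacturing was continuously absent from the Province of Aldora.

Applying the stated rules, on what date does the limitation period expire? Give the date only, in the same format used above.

The claim accrued on 1999-08-14, when the wrongful act occurred.
Adding the 30 months base period to 1999-08-14 gives a deadline of 2002-02-14, before any tolling.
No stated provision tolls the period for the defendant's absence, so the interval from 2001-01-14 to 2001-09-02 has no effect on the deadline.

2002-02-14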